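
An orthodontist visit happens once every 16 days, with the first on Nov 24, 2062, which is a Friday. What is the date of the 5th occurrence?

Jan 27, 2063

The 5th occurrence is 4 intervals after the first: 4 × 16 = 64 days after Nov 24, 2062.
Nov has 30 days — 6 days to the end of Nov leaves 58.
Dec has 31 days (27 left).
27 days into Jan → Jan 27, 2063.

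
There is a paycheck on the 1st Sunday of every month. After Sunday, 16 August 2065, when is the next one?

August 2065 starts on a Saturday, so its 1st Sunday is 2 August 2065 (1 day in).
That is not after 16 August 2065, so look at September 2065.
September 2065 starts on a Tuesday, so its 1st Sunday is 6 September 2065 (5 days in).

6 September 2065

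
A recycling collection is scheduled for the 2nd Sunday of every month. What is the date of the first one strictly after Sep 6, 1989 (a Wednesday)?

Sep 10, 1989

Sep 1989 starts on a Friday; its first Sunday is the 3rd, so the 2nd Sunday is the 10th — Sep 10, 1989.
Sep 10, 1989 is after Sep 6, 1989, so that is the next one.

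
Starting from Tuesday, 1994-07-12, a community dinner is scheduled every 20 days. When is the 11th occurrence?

1995-01-28

The 11th occurrence is 10 intervals after the first: 10 × 20 = 200 days after 1994-07-12.
July has 31 days — 19 days to the end of July leaves 181.
August has 31 days (150 left).
September has 30 days (120 left).
October has 31 days (89 left).
November has 30 days (59 left).
December has 31 days (28 left).
28 days into January → 1995-01-28.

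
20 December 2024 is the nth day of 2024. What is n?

355

Days in months before December: 31 + 29 + 31 + 30 + 31 + 30 + 31 + 31 + 30 + 31 + 30 = 335.
Plus 20 days into December → day 355.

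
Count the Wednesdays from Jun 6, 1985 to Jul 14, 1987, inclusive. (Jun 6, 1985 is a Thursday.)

109

Jun 6, 1985 is a Thursday; the first Wednesday on or after it is Jun 12, 1985 (6 days later).
From Jun 12, 1985 to Jul 14, 1987: 202 + 365 + 195 = 762 days (rest of 1985, 1986, to Jul 14, 1987 in 1987).
762 ÷ 7 = 108 full weeks with remainder 6, so 108 more Wednesdays after the first → 109.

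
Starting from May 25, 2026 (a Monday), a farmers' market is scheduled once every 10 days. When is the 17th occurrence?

The 17th occurrence is 16 intervals after the first: 16 × 10 = 160 days after May 25, 2026.
May has 31 days — 6 days to the end of May leaves 154.
June has 30 days (124 left).
July has 31 days (93 left).
August has 31 days (62 left).
September has 30 days (32 left).
October has 31 days (1 left).
1 day into November → November 1, 2026.

November 1, 2026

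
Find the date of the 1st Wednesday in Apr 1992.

Apr 1, 1992

Apr 1992 begins on a Wednesday, so the first Wednesday is Apr 1.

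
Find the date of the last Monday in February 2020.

24 February 2020

The first Monday of February 2020 is February 3.
February 2020 has 29 days. Adding weeks: 3, 10, 17, 24 — the last one ≤ 29 is the 24th.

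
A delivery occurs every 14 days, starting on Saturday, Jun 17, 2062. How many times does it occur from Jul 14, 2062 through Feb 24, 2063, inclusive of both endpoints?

17

Occurrences land 14·i days after Jun 17, 2062 for i = 0, 1, 2, …
Jul 14, 2062 is 27 days after the start; 27 ÷ 14 = 1 remainder 13; since the remainder is 13, round up to i = 2. First occurrence in the window: #3 on Jul 15, 2062 (2×14 = 28 days in).
Feb 24, 2063 is 252 days after the start; 252 ÷ 14 = 18 remainder 0. Last occurrence in the window: #19 on Feb 24, 2063.
Occurrences #3 through #19: 17 in total.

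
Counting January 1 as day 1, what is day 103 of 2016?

January has 31 days (103 − 31 = 72 remain).
February has 29 days (72 − 29 = 43 remain).
March has 31 days (43 − 31 = 12 remain).
12 into April → April 12.

12 April 2016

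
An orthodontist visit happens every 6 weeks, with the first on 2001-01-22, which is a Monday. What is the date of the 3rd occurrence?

The 3rd occurrence is 2 intervals after the first: 2 × 42 = 84 days after 2001-01-22.
January has 31 days — 9 days to the end of January leaves 75.
February has 28 days (47 left).
March has 31 days (16 left).
16 days into April → 2001-04-16.

2001-04-16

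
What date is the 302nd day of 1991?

1991-10-29

January has 31 days (302 − 31 = 271 remain).
February has 28 days (271 − 28 = 243 remain).
March has 31 days (243 − 31 = 212 remain).
April has 30 days (212 − 30 = 182 remain).
May has 31 days (182 − 31 = 151 remain).
June has 30 days (151 − 30 = 121 remain).
July has 31 days (121 − 31 = 90 remain).
August has 31 days (90 − 31 = 59 remain).
September has 30 days (59 − 30 = 29 remain).
29 into October → October 29.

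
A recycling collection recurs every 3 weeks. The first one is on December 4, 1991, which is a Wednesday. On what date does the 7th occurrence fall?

April 8, 1992

The 7th occurrence is 6 intervals after the first: 6 × 21 = 126 days after December 4, 1991.
December has 31 days — 27 days to the end of December leaves 99.
January has 31 days (68 left).
February has 29 days (39 left).
March has 31 days (8 left).
8 days into April → April 8, 1992.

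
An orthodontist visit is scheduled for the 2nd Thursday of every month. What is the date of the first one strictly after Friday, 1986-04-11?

1986-05-08

April 1986 starts on a Tuesday; its first Thursday is the 3rd, so the 2nd Thursday is the 10th — 1986-04-10.
That is not after 1986-04-11, so look at May 1986.
May 1986 starts on a Thursday; its first Thursday is the 1st, so the 2nd Thursday is the 8th — 1986-05-08.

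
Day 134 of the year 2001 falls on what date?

May 14, 2001

Jan has 31 days (134 − 31 = 103 remain).
Feb has 28 days (103 − 28 = 75 remain).
Mar has 31 days (75 − 31 = 44 remain).
Apr has 30 days (44 − 30 = 14 remain).
14 into May → May 14.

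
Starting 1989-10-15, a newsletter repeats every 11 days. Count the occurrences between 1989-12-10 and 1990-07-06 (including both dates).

19

Occurrences land 11·i days after 1989-10-15 for i = 0, 1, 2, …
1989-12-10 is 56 days after the start; 56 ÷ 11 = 5 remainder 1; since the remainder is 1, round up to i = 6. First occurrence in the window: #7 on 1989-12-20 (6×11 = 66 days in).
1990-07-06 is 264 days after the start; 264 ÷ 11 = 24 remainder 0. Last occurrence in the window: #25 on 1990-07-06.
Occurrences #7 through #25: 19 in total.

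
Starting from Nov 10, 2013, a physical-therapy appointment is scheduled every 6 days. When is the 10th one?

The 10th occurrence is 9 intervals after the first: 9 × 6 = 54 days after Nov 10, 2013.
Nov has 30 days — 20 days to the end of Nov leaves 34.
Dec has 31 days (3 left).
3 days into Jan → Jan 3, 2014.

Jan 3, 2014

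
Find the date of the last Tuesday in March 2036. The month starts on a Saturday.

March 2036 begins on a Saturday, so the first Tuesday is March 4 (3 days later).
March 2036 has 31 days. Adding weeks: 4, 11, 18, 25 — the last one ≤ 31 is the 25th.

March 25, 2036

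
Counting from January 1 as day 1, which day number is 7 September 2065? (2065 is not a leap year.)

Days in months before September: 31 + 28 + 31 + 30 + 31 + 30 + 31 + 31 = 243.
Plus 7 days into September → day 250.

250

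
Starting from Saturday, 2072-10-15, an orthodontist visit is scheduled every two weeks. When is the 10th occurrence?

2073-02-18

The 10th occurrence is 9 intervals after the first: 9 × 14 = 126 days after 2072-10-15.
October has 31 days — 16 days to the end of October leaves 110.
November has 30 days (80 left).
December has 31 days (49 left).
January has 31 days (18 left).
18 days into February → 2073-02-18.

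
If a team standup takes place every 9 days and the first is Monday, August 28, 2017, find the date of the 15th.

January 1, 2018

The 15th occurrence is 14 intervals after the first: 14 × 9 = 126 days after August 28, 2017.
August has 31 days — 3 days to the end of August leaves 123.
September has 30 days (93 left).
October has 31 days (62 left).
November has 30 days (32 left).
December has 31 days (1 left).
1 day into January → January 1, 2018.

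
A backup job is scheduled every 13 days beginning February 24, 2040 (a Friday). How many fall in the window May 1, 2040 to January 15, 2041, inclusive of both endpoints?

20

Occurrences land 13·i days after February 24, 2040 for i = 0, 1, 2, …
May 1, 2040 is 67 days after the start; 67 ÷ 13 = 5 remainder 2; since the remainder is 2, round up to i = 6. First occurrence in the window: #7 on May 12, 2040 (6×13 = 78 days in).
January 15, 2041 is 326 days after the start; 326 ÷ 13 = 25 remainder 1. Last occurrence in the window: #26 on January 14, 2041.
Occurrences #7 through #26: 20 in total.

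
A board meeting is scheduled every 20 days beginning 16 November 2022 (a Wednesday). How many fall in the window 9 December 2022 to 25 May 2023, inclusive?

8

Occurrences land 20·i days after 16 November 2022 for i = 0, 1, 2, …
9 December 2022 is 23 days after the start; 23 ÷ 20 = 1 remainder 3; since the remainder is 3, round up to i = 2. First occurrence in the window: #3 on 26 December 2022 (2×20 = 40 days in).
25 May 2023 is 190 days after the start; 190 ÷ 20 = 9 remainder 10. Last occurrence in the window: #10 on 15 May 2023.
Occurrences #3 through #10: 8 in total.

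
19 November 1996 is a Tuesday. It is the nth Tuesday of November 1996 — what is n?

3rd

Day 19 falls in week ⌈19/7⌉ of the month.
Days 1–7 hold the 1st Tuesday, 8–14 the 2nd, 15–21 the 3rd, 22–28 the 4th, 29–31 the 5th.
19 is in the range for the 3rd.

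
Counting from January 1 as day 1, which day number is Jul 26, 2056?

Days in months before Jul: 31 + 29 + 31 + 30 + 31 + 30 = 182.
Plus 26 days into Jul → day 208.

208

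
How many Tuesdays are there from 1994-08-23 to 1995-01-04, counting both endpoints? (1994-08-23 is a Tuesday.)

20

1994-08-23 is a Tuesday; the first Tuesday on or after it is 1994-08-23.
From 1994-08-23 to 1995-01-04: 8 + 30 + 31 + 30 + 31 + 4 = 134 days (rest of August, September, October, November, December, January).
134 ÷ 7 = 19 full weeks with remainder 1, so 19 more Tuesdays after the first → 20.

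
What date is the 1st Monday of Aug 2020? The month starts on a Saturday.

Aug 2020 begins on a Saturday, so the first Monday is Aug 3 (2 days later).

Aug 3, 2020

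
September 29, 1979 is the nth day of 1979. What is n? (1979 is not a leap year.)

272

Days in months before September: 31 + 28 + 31 + 30 + 31 + 30 + 31 + 31 = 243.
Plus 29 days into September → day 272.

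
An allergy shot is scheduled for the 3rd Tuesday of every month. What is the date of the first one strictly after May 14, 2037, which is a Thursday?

May 2037 starts on a Friday; its first Tuesday is the 5th, so the 3rd Tuesday is the 19th — May 19, 2037.
May 19, 2037 is after May 14, 2037, so that is the next one.

May 19, 2037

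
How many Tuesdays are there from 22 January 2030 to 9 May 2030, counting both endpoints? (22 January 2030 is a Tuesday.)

22 January 2030 is a Tuesday; the first Tuesday on or after it is 22 January 2030.
From 22 January 2030 to 9 May 2030: 9 + 28 + 31 + 30 + 9 = 107 days (rest of January, February, March, April, May).
107 ÷ 7 = 15 full weeks with remainder 2, so 15 more Tuesdays after the first → 16.

16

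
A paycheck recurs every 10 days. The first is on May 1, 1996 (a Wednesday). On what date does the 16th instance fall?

The 16th occurrence is 15 intervals after the first: 15 × 10 = 150 days after May 1, 1996.
May has 31 days — 30 days to the end of May leaves 120.
Jun has 30 days (90 left).
Jul has 31 days (59 left).
Aug has 31 days (28 left).
28 days into Sep → Sep 28, 1996.

Sep 28, 1996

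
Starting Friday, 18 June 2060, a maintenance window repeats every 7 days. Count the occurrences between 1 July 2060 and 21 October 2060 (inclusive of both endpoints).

16

Occurrences land 7·i days after 18 June 2060 for i = 0, 1, 2, …
1 July 2060 is 13 days after the start; 13 ÷ 7 = 1 remainder 6; since the remainder is 6, round up to i = 2. First occurrence in the window: #3 on 2 July 2060 (2×7 = 14 days in).
21 October 2060 is 125 days after the start; 125 ÷ 7 = 17 remainder 6. Last occurrence in the window: #18 on 15 October 2060.
Occurrences #3 through #18: 16 in total.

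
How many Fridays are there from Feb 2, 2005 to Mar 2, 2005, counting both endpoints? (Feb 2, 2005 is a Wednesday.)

4

Feb 2, 2005 is a Wednesday; the first Friday on or after it is Feb 4, 2005 (2 days later).
From Feb 4, 2005 to Mar 2, 2005: 24 + 2 = 26 days (rest of Feb, Mar).
26 ÷ 7 = 3 full weeks with remainder 5, so 3 more Fridays after the first → 4.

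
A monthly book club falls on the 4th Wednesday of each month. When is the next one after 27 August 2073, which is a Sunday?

August 2073 starts on a Tuesday; its first Wednesday is the 2nd, so the 4th Wednesday is the 23rd — 23 August 2073.
That is not after 27 August 2073, so look at September 2073.
September 2073 starts on a Friday; its first Wednesday is the 6th, so the 4th Wednesday is the 27th — 27 September 2073.

27 September 2073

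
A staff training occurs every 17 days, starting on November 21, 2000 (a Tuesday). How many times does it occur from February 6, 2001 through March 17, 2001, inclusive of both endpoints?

Occurrences land 17·i days after November 21, 2000 for i = 0, 1, 2, …
February 6, 2001 is 77 days after the start; 77 ÷ 17 = 4 remainder 9; since the remainder is 9, round up to i = 5. First occurrence in the window: #6 on February 14, 2001 (5×17 = 85 days in).
March 17, 2001 is 116 days after the start; 116 ÷ 17 = 6 remainder 14. Last occurrence in the window: #7 on March 3, 2001.
Occurrences #6 through #7: 2 in total.

2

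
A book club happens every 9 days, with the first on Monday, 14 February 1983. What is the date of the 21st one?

The 21st occurrence is 20 intervals after the first: 20 × 9 = 180 days after 14 February 1983.
February has 28 days — 14 days to the end of February leaves 166.
March has 31 days (135 left).
April has 30 days (105 left).
May has 31 days (74 left).
June has 30 days (44 left).
July has 31 days (13 left).
13 days into August → 13 August 1983.

13 August 1983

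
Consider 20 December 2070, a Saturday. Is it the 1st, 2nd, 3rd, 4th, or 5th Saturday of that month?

Day 20 falls in week ⌈20/7⌉ of the month.
Days 1–7 hold the 1st Saturday, 8–14 the 2nd, 15–21 the 3rd, 22–28 the 4th, 29–31 the 5th.
20 is in the range for the 3rd.

3rd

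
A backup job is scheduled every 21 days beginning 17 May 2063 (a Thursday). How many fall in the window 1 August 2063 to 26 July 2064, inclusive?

Occurrences land 21·i days after 17 May 2063 for i = 0, 1, 2, …
1 August 2063 is 76 days after the start; 76 ÷ 21 = 3 remainder 13; since the remainder is 13, round up to i = 4. First occurrence in the window: #5 on 9 August 2063 (4×21 = 84 days in).
26 July 2064 is 436 days after the start; 436 ÷ 21 = 20 remainder 16. Last occurrence in the window: #21 on 10 July 2064.
Occurrences #5 through #21: 17 in total.

17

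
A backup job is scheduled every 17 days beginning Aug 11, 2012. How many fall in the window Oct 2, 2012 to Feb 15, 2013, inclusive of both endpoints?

8

Occurrences land 17·i days after Aug 11, 2012 for i = 0, 1, 2, …
Oct 2, 2012 is 52 days after the start; 52 ÷ 17 = 3 remainder 1; since the remainder is 1, round up to i = 4. First occurrence in the window: #5 on Oct 18, 2012 (4×17 = 68 days in).
Feb 15, 2013 is 188 days after the start; 188 ÷ 17 = 11 remainder 1. Last occurrence in the window: #12 on Feb 14, 2013.
Occurrences #5 through #12: 8 in total.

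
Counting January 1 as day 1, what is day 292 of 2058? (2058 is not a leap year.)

October 19, 2058

January has 31 days (292 − 31 = 261 remain).
February has 28 days (261 − 28 = 233 remain).
March has 31 days (233 − 31 = 202 remain).
April has 30 days (202 − 30 = 172 remain).
May has 31 days (172 − 31 = 141 remain).
June has 30 days (141 − 30 = 111 remain).
July has 31 days (111 − 31 = 80 remain).
August has 31 days (80 − 31 = 49 remain).
September has 30 days (49 − 30 = 19 remain).
19 into October → October 19.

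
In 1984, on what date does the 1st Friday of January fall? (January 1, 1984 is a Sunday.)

January 1984 begins on a Sunday, so the first Friday is January 6 (5 days later).

6 January 1984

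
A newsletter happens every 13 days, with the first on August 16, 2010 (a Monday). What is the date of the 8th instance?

The 8th occurrence is 7 intervals after the first: 7 × 13 = 91 days after August 16, 2010.
August has 31 days — 15 days to the end of August leaves 76.
September has 30 days (46 left).
October has 31 days (15 left).
15 days into November → November 15, 2010.

November 15, 2010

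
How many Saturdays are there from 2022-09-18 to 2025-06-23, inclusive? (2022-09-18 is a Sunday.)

2022-09-18 is a Sunday; the first Saturday on or after it is 2022-09-24 (6 days later).
From 2022-09-24 to 2025-06-23: 98 + 365 + 366 + 174 = 1003 days (rest of 2022, 2023, 2024, to 2025-06-23 in 2025).
1003 ÷ 7 = 143 full weeks with remainder 2, so 143 more Saturdays after the first → 144.

144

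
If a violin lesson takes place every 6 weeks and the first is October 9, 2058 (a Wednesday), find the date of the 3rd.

January 1, 2059

The 3rd occurrence is 2 intervals after the first: 2 × 42 = 84 days after October 9, 2058.
October has 31 days — 22 days to the end of October leaves 62.
November has 30 days (32 left).
December has 31 days (1 left).
1 day into January → January 1, 2059.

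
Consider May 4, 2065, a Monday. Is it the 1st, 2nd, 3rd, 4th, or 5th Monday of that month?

1st

Day 4 falls in week ⌈4/7⌉ of the month.
Days 1–7 hold the 1st Monday, 8–14 the 2nd, 15–21 the 3rd, 22–28 the 4th, 29–31 the 5th.
4 is in the range for the 1st.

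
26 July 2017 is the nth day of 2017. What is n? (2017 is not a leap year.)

Days in months before July: 31 + 28 + 31 + 30 + 31 + 30 = 181.
Plus 26 days into July → day 207.

207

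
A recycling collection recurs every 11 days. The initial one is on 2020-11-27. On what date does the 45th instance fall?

The 45th occurrence is 44 intervals after the first: 44 × 11 = 484 days after 2020-11-27.
November has 30 days — 3 days to the end of November leaves 481.
From end of November to end of 2020 is 31 days (450 left).
2021 has 365 days (85 left).
January has 31 days (54 left).
February has 28 days (26 left).
26 days into March → 2022-03-26.

2022-03-26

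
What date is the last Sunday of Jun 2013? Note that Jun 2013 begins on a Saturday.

Jun 30, 2013

Jun 2013 begins on a Saturday, so the first Sunday is Jun 2 (1 day later).
Jun 2013 has 30 days. Adding weeks: 2, 9, 16, 23, 30 — the last one ≤ 30 is the 30th.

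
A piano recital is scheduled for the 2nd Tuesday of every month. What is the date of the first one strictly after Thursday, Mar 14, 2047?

Apr 9, 2047

Mar 2047 starts on a Friday; its first Tuesday is the 5th, so the 2nd Tuesday is the 12th — Mar 12, 2047.
That is not after Mar 14, 2047, so look at Apr 2047.
Apr 2047 starts on a Monday; its first Tuesday is the 2nd, so the 2nd Tuesday is the 9th — Apr 9, 2047.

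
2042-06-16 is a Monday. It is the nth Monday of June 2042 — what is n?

3rd

Day 16 falls in week ⌈16/7⌉ of the month.
Days 1–7 hold the 1st Monday, 8–14 the 2nd, 15–21 the 3rd, 22–28 the 4th, 29–31 the 5th.
16 is in the range for the 3rd.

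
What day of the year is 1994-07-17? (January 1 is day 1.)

Days in months before July: 31 + 28 + 31 + 30 + 31 + 30 = 181.
Plus 17 days into July → day 198.

198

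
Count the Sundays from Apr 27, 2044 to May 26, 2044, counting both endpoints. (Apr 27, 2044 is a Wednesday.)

Apr 27, 2044 is a Wednesday; the first Sunday on or after it is May 1, 2044 (4 days later).
From May 1, 2044 to May 26, 2044 is 26 − 1 = 25 days.
25 ÷ 7 = 3 full weeks with remainder 4, so 3 more Sundays after the first → 4.

4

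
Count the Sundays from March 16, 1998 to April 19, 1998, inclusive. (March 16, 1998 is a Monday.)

5

March 16, 1998 is a Monday; the first Sunday on or after it is March 22, 1998 (6 days later).
From March 22, 1998 to April 19, 1998: 9 + 19 = 28 days (rest of March, April).
28 ÷ 7 = 4 full weeks with remainder 0, so 4 more Sundays after the first → 5.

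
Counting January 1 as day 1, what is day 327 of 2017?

November 23, 2017

January has 31 days (327 − 31 = 296 remain).
February has 28 days (296 − 28 = 268 remain).
March has 31 days (268 − 31 = 237 remain).
April has 30 days (237 − 30 = 207 remain).
May has 31 days (207 − 31 = 176 remain).
June has 30 days (176 − 30 = 146 remain).
July has 31 days (146 − 31 = 115 remain).
August has 31 days (115 − 31 = 84 remain).
September has 30 days (84 − 30 = 54 remain).
October has 31 days (54 − 31 = 23 remain).
23 into November → November 23.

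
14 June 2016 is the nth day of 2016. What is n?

Days in months before June: 31 + 29 + 31 + 30 + 31 = 152.
Plus 14 days into June → day 166.

166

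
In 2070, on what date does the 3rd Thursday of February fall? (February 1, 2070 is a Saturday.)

February 2070 begins on a Saturday, so the first Thursday is February 6 (5 days later).
The 3rd Thursday is 2 weeks later: 6 + 14 = 20.

February 20, 2070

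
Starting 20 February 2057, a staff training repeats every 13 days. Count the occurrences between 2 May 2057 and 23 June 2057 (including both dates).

4

Occurrences land 13·i days after 20 February 2057 for i = 0, 1, 2, …
2 May 2057 is 71 days after the start; 71 ÷ 13 = 5 remainder 6; since the remainder is 6, round up to i = 6. First occurrence in the window: #7 on 9 May 2057 (6×13 = 78 days in).
23 June 2057 is 123 days after the start; 123 ÷ 13 = 9 remainder 6. Last occurrence in the window: #10 on 17 June 2057.
Occurrences #7 through #10: 4 in total.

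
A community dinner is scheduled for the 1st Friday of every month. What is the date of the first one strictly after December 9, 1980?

December 1980 starts on a Monday, so its 1st Friday is December 5, 1980 (4 days in).
That is not after December 9, 1980, so look at January 1981.
January 1981 starts on a Thursday, so its 1st Friday is January 2, 1981 (1 day in).

January 2, 1981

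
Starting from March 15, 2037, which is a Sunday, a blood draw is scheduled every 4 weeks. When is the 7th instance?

August 30, 2037

The 7th occurrence is 6 intervals after the first: 6 × 28 = 168 days after March 15, 2037.
March has 31 days — 16 days to the end of March leaves 152.
April has 30 days (122 left).
May has 31 days (91 left).
June has 30 days (61 left).
July has 31 days (30 left).
30 days into August → August 30, 2037.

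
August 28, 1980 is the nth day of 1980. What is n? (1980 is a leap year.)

241

Days in months before August: 31 + 29 + 31 + 30 + 31 + 30 + 31 = 213.
Plus 28 days into August → day 241.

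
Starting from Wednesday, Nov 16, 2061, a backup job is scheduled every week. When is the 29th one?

May 31, 2062

The 29th occurrence is 28 intervals after the first: 28 × 7 = 196 days after Nov 16, 2061.
Nov has 30 days — 14 days to the end of Nov leaves 182.
Dec has 31 days (151 left).
Jan has 31 days (120 left).
Feb has 28 days (92 left).
Mar has 31 days (61 left).
Apr has 30 days (31 left).
31 days into May → May 31, 2062.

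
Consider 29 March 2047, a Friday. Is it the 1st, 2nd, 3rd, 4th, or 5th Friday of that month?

5th

Day 29 falls in week ⌈29/7⌉ of the month.
Days 1–7 hold the 1st Friday, 8–14 the 2nd, 15–21 the 3rd, 22–28 the 4th, 29–31 the 5th.
29 is in the range for the 5th.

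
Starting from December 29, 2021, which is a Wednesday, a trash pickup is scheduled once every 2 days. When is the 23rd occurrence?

The 23rd occurrence is 22 intervals after the first: 22 × 2 = 44 days after December 29, 2021.
December has 31 days — 2 days to the end of December leaves 42.
January has 31 days (11 left).
11 days into February → February 11, 2022.

February 11, 2022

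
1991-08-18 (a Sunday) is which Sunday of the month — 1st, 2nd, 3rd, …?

Day 18 falls in week ⌈18/7⌉ of the month.
Days 1–7 hold the 1st Sunday, 8–14 the 2nd, 15–21 the 3rd, 22–28 the 4th, 29–31 the 5th.
18 is in the range for the 3rd.

3rd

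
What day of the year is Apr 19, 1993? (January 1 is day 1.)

109

Days in months before Apr: 31 + 28 + 31 = 90.
Plus 19 days into Apr → day 109.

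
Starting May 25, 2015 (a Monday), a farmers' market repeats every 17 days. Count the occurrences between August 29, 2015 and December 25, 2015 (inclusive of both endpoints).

Occurrences land 17·i days after May 25, 2015 for i = 0, 1, 2, …
August 29, 2015 is 96 days after the start; 96 ÷ 17 = 5 remainder 11; since the remainder is 11, round up to i = 6. First occurrence in the window: #7 on September 4, 2015 (6×17 = 102 days in).
December 25, 2015 is 214 days after the start; 214 ÷ 17 = 12 remainder 10. Last occurrence in the window: #13 on December 15, 2015.
Occurrences #7 through #13: 7 in total.

7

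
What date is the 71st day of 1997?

Jan has 31 days (71 − 31 = 40 remain).
Feb has 28 days (40 − 28 = 12 remain).
12 into Mar → Mar 12.

Mar 12, 1997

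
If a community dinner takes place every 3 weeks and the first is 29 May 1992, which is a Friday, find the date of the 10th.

The 10th occurrence is 9 intervals after the first: 9 × 21 = 189 days after 29 May 1992.
May has 31 days — 2 days to the end of May leaves 187.
June has 30 days (157 left).
July has 31 days (126 left).
August has 31 days (95 left).
September has 30 days (65 left).
October has 31 days (34 left).
November has 30 days (4 left).
4 days into December → 4 December 1992.

4 December 1992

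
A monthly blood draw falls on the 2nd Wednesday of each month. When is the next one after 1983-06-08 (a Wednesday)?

1983-07-13

June 1983 starts on a Wednesday; its first Wednesday is the 1st, so the 2nd Wednesday is the 8th — 1983-06-08.
That is not after 1983-06-08, so look at July 1983.
July 1983 starts on a Friday; its first Wednesday is the 6th, so the 2nd Wednesday is the 13th — 1983-07-13.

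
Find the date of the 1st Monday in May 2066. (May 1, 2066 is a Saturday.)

May 2066 begins on a Saturday, so the first Monday is May 3 (2 days later).

May 3, 2066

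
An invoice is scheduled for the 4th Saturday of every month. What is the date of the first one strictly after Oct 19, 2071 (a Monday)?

Oct 2071 starts on a Thursday; its first Saturday is the 3rd, so the 4th Saturday is the 24th — Oct 24, 2071.
Oct 24, 2071 is after Oct 19, 2071, so that is the next one.

Oct 24, 2071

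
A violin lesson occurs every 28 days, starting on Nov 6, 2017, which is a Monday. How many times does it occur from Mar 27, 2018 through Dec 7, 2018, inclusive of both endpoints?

Occurrences land 28·i days after Nov 6, 2017 for i = 0, 1, 2, …
Mar 27, 2018 is 141 days after the start; 141 ÷ 28 = 5 remainder 1; since the remainder is 1, round up to i = 6. First occurrence in the window: #7 on Apr 23, 2018 (6×28 = 168 days in).
Dec 7, 2018 is 396 days after the start; 396 ÷ 28 = 14 remainder 4. Last occurrence in the window: #15 on Dec 3, 2018.
Occurrences #7 through #15: 9 in total.

9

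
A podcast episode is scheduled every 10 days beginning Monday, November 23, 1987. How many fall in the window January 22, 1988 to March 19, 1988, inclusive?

6

Occurrences land 10·i days after November 23, 1987 for i = 0, 1, 2, …
January 22, 1988 is 60 days after the start; 60 ÷ 10 = 6 remainder 0. First occurrence in the window: #7 on January 22, 1988 (6×10 = 60 days in).
March 19, 1988 is 117 days after the start; 117 ÷ 10 = 11 remainder 7. Last occurrence in the window: #12 on March 12, 1988.
Occurrences #7 through #12: 6 in total.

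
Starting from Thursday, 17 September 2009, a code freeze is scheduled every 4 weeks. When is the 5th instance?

7 January 2010

The 5th occurrence is 4 intervals after the first: 4 × 28 = 112 days after 17 September 2009.
September has 30 days — 13 days to the end of September leaves 99.
October has 31 days (68 left).
November has 30 days (38 left).
December has 31 days (7 left).
7 days into January → 7 January 2010.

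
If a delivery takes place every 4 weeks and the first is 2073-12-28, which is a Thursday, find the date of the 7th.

The 7th occurrence is 6 intervals after the first: 6 × 28 = 168 days after 2073-12-28.
December has 31 days — 3 days to the end of December leaves 165.
January has 31 days (134 left).
February has 28 days (106 left).
March has 31 days (75 left).
April has 30 days (45 left).
May has 31 days (14 left).
14 days into June → 2074-06-14.

2074-06-14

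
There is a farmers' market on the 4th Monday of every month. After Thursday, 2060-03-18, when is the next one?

March 2060 starts on a Monday; its first Monday is the 1st, so the 4th Monday is the 22nd — 2060-03-22.
2060-03-22 is after 2060-03-18, so that is the next one.

2060-03-22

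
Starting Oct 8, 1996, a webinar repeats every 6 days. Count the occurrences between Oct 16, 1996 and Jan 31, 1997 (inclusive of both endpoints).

Occurrences land 6·i days after Oct 8, 1996 for i = 0, 1, 2, …
Oct 16, 1996 is 8 days after the start; 8 ÷ 6 = 1 remainder 2; since the remainder is 2, round up to i = 2. First occurrence in the window: #3 on Oct 20, 1996 (2×6 = 12 days in).
Jan 31, 1997 is 115 days after the start; 115 ÷ 6 = 19 remainder 1. Last occurrence in the window: #20 on Jan 30, 1997.
Occurrences #3 through #20: 18 in total.

18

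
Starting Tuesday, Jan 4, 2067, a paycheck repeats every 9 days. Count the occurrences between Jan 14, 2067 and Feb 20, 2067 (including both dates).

Occurrences land 9·i days after Jan 4, 2067 for i = 0, 1, 2, …
Jan 14, 2067 is 10 days after the start; 10 ÷ 9 = 1 remainder 1; since the remainder is 1, round up to i = 2. First occurrence in the window: #3 on Jan 22, 2067 (2×9 = 18 days in).
Feb 20, 2067 is 47 days after the start; 47 ÷ 9 = 5 remainder 2. Last occurrence in the window: #6 on Feb 18, 2067.
Occurrences #3 through #6: 4 in total.

4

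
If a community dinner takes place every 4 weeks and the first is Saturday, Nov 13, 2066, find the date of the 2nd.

The 2nd occurrence is 1 interval after the first: 1 × 28 = 28 days after Nov 13, 2066.
Nov has 30 days — 17 days to the end of Nov leaves 11.
11 days into Dec → Dec 11, 2066.

Dec 11, 2066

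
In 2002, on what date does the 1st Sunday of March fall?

The first Sunday of March 2002 is March 3.

3 March 2002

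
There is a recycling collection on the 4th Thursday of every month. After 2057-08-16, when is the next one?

2057-08-23

August 2057 starts on a Wednesday; its first Thursday is the 2nd, so the 4th Thursday is the 23rd — 2057-08-23.
2057-08-23 is after 2057-08-16, so that is the next one.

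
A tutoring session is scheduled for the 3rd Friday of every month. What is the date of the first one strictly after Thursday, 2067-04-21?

April 2067 starts on a Friday; its first Friday is the 1st, so the 3rd Friday is the 15th — 2067-04-15.
That is not after 2067-04-21, so look at May 2067.
May 2067 starts on a Sunday; its first Friday is the 6th, so the 3rd Friday is the 20th — 2067-05-20.

2067-05-20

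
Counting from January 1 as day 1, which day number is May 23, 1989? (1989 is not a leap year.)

Days in months before May: 31 + 28 + 31 + 30 = 120.
Plus 23 days into May → day 143.

143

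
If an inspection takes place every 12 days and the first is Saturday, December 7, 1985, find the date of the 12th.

April 18, 1986

The 12th occurrence is 11 intervals after the first: 11 × 12 = 132 days after December 7, 1985.
December has 31 days — 24 days to the end of December leaves 108.
January has 31 days (77 left).
February has 28 days (49 left).
March has 31 days (18 left).
18 days into April → April 18, 1986.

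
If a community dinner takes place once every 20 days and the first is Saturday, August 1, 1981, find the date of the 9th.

The 9th occurrence is 8 intervals after the first: 8 × 20 = 160 days after August 1, 1981.
August has 31 days — 30 days to the end of August leaves 130.
September has 30 days (100 left).
October has 31 days (69 left).
November has 30 days (39 left).
December has 31 days (8 left).
8 days into January → January 8, 1982.

January 8, 1982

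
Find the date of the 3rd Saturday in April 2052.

20 April 2052

April 2052 begins on a Monday, so the first Saturday is April 6 (5 days later).
The 3rd Saturday is 2 weeks later: 6 + 14 = 20.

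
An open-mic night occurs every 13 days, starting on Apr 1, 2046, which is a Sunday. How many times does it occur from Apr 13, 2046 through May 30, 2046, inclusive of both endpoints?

4

Occurrences land 13·i days after Apr 1, 2046 for i = 0, 1, 2, …
Apr 13, 2046 is 12 days after the start; 12 ÷ 13 = 0 remainder 12; since the remainder is 12, round up to i = 1. First occurrence in the window: #2 on Apr 14, 2046 (1×13 = 13 days in).
May 30, 2046 is 59 days after the start; 59 ÷ 13 = 4 remainder 7. Last occurrence in the window: #5 on May 23, 2046.
Occurrences #2 through #5: 4 in total.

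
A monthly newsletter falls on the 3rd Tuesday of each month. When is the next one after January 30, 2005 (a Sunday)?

January 2005 starts on a Saturday; its first Tuesday is the 4th, so the 3rd Tuesday is the 18th — January 18, 2005.
That is not after January 30, 2005, so look at February 2005.
February 2005 starts on a Tuesday; its first Tuesday is the 1st, so the 3rd Tuesday is the 15th — February 15, 2005.

February 15, 2005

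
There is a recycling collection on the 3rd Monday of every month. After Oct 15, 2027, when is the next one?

Oct 18, 2027

Oct 2027 starts on a Friday; its first Monday is the 4th, so the 3rd Monday is the 18th — Oct 18, 2027.
Oct 18, 2027 is after Oct 15, 2027, so that is the next one.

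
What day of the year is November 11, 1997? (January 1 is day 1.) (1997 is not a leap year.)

Days in months before November: 31 + 28 + 31 + 30 + 31 + 30 + 31 + 31 + 30 + 31 = 304.
Plus 11 days into November → day 315.

315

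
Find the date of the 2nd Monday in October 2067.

October 10, 2067

October 2067 begins on a Saturday, so the first Monday is October 3 (2 days later).
The 2nd Monday is 1 weeks later: 3 + 7 = 10.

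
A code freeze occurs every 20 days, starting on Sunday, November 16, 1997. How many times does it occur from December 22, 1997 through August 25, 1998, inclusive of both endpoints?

13

Occurrences land 20·i days after November 16, 1997 for i = 0, 1, 2, …
December 22, 1997 is 36 days after the start; 36 ÷ 20 = 1 remainder 16; since the remainder is 16, round up to i = 2. First occurrence in the window: #3 on December 26, 1997 (2×20 = 40 days in).
August 25, 1998 is 282 days after the start; 282 ÷ 20 = 14 remainder 2. Last occurrence in the window: #15 on August 23, 1998.
Occurrences #3 through #15: 13 in total.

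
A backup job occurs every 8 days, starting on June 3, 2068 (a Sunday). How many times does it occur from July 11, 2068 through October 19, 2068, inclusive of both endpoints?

Occurrences land 8·i days after June 3, 2068 for i = 0, 1, 2, …
July 11, 2068 is 38 days after the start; 38 ÷ 8 = 4 remainder 6; since the remainder is 6, round up to i = 5. First occurrence in the window: #6 on July 13, 2068 (5×8 = 40 days in).
October 19, 2068 is 138 days after the start; 138 ÷ 8 = 17 remainder 2. Last occurrence in the window: #18 on October 17, 2068.
Occurrences #6 through #18: 13 in total.

13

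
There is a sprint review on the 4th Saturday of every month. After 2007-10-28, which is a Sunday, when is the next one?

October 2007 starts on a Monday; its first Saturday is the 6th, so the 4th Saturday is the 27th — 2007-10-27.
That is not after 2007-10-28, so look at November 2007.
November 2007 starts on a Thursday; its first Saturday is the 3rd, so the 4th Saturday is the 24th — 2007-11-24.

2007-11-24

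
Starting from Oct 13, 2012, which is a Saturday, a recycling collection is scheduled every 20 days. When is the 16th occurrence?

The 16th occurrence is 15 intervals after the first: 15 × 20 = 300 days after Oct 13, 2012.
Oct has 31 days — 18 days to the end of Oct leaves 282.
Nov has 30 days (252 left).
Dec has 31 days (221 left).
Jan has 31 days (190 left).
Feb has 28 days (162 left).
Mar has 31 days (131 left).
Apr has 30 days (101 left).
May has 31 days (70 left).
Jun has 30 days (40 left).
Jul has 31 days (9 left).
9 days into Aug → Aug 9, 2013.

Aug 9, 2013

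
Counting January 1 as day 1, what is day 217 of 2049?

5 August 2049

January has 31 days (217 − 31 = 186 remain).
February has 28 days (186 − 28 = 158 remain).
March has 31 days (158 − 31 = 127 remain).
April has 30 days (127 − 30 = 97 remain).
May has 31 days (97 − 31 = 66 remain).
June has 30 days (66 − 30 = 36 remain).
July has 31 days (36 − 31 = 5 remain).
5 into August → August 5.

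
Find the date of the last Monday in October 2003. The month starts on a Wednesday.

27 October 2003

October 2003 begins on a Wednesday, so the first Monday is October 6 (5 days later).
October 2003 has 31 days. Adding weeks: 6, 13, 20, 27 — the last one ≤ 31 is the 27th.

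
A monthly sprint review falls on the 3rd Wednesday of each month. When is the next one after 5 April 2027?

21 April 2027

April 2027 starts on a Thursday; its first Wednesday is the 7th, so the 3rd Wednesday is the 21st — 21 April 2027.
21 April 2027 is after 5 April 2027, so that is the next one.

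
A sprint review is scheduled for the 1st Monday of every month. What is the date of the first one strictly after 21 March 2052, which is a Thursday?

March 2052 starts on a Friday, so its 1st Monday is 4 March 2052 (3 days in).
That is not after 21 March 2052, so look at April 2052.
April 2052 starts on a Monday, so its 1st Monday is 1 April 2052.

1 April 2052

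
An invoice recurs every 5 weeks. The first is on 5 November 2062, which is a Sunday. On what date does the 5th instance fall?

The 5th occurrence is 4 intervals after the first: 4 × 35 = 140 days after 5 November 2062.
November has 30 days — 25 days to the end of November leaves 115.
December has 31 days (84 left).
January has 31 days (53 left).
February has 28 days (25 left).
25 days into March → 25 March 2063.

25 March 2063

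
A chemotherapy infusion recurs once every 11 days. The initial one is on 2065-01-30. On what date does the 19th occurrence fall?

2065-08-16

The 19th occurrence is 18 intervals after the first: 18 × 11 = 198 days after 2065-01-30.
January has 31 days — 1 day to the end of January leaves 197.
February has 28 days (169 left).
March has 31 days (138 left).
April has 30 days (108 left).
May has 31 days (77 left).
June has 30 days (47 left).
July has 31 days (16 left).
16 days into August → 2065-08-16.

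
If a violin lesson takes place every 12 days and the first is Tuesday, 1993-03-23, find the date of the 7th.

1993-06-03

The 7th occurrence is 6 intervals after the first: 6 × 12 = 72 days after 1993-03-23.
March has 31 days — 8 days to the end of March leaves 64.
April has 30 days (34 left).
May has 31 days (3 left).
3 days into June → 1993-06-03.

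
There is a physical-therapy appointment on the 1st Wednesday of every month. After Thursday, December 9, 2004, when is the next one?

January 5, 2005

December 2004 starts on a Wednesday, so its 1st Wednesday is December 1, 2004.
That is not after December 9, 2004, so look at January 2005.
January 2005 starts on a Saturday, so its 1st Wednesday is January 5, 2005 (4 days in).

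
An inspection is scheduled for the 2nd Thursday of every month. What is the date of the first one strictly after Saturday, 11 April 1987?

April 1987 starts on a Wednesday; its first Thursday is the 2nd, so the 2nd Thursday is the 9th — 9 April 1987.
That is not after 11 April 1987, so look at May 1987.
May 1987 starts on a Friday; its first Thursday is the 7th, so the 2nd Thursday is the 14th — 14 May 1987.

14 May 1987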